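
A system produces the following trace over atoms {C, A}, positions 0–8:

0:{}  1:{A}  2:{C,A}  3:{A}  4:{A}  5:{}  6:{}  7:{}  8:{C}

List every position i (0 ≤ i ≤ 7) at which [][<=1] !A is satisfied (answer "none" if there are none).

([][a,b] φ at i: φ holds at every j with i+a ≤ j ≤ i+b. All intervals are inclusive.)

Evaluate at each i in [0,7]:
  i=0: ✗ (fails at j=1)
  i=1: ✗ (fails at j=1)
  i=2: ✗ (fails at j=2)
  i=3: ✗ (fails at j=3)
  i=4: ✗ (fails at j=4)
  i=5: ✓ (all of [5,6])
  i=6: ✓ (all of [6,7])
  i=7: ✓ (all of [7,8])

5, 6, 7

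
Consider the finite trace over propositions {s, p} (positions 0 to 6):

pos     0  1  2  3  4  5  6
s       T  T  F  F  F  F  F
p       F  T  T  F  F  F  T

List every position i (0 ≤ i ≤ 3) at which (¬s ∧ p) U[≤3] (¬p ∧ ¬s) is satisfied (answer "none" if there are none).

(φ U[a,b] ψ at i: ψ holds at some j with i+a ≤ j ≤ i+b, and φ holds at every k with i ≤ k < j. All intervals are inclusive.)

2, 3

Evaluate at each i in [0,3]:
  i=0: ✗ (lhs fails at k=0 before rhs at j=3)
  i=1: ✗ (lhs fails at k=1 before rhs at j=3)
  i=2: ✓ (rhs at j=3; lhs holds on [2,2])
  i=3: ✓ (rhs at j=3)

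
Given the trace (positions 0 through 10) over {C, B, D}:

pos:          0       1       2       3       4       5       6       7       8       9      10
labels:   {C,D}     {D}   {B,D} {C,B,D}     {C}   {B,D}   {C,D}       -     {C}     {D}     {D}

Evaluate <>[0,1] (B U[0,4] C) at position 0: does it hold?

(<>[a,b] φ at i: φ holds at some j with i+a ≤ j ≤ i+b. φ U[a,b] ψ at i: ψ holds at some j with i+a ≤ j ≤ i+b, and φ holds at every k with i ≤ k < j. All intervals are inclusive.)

Check (B U[0,4] C) at each j in [0,1]:
  j=0: holds
  j=1: fails
Found at j=0 → formula holds.

Holds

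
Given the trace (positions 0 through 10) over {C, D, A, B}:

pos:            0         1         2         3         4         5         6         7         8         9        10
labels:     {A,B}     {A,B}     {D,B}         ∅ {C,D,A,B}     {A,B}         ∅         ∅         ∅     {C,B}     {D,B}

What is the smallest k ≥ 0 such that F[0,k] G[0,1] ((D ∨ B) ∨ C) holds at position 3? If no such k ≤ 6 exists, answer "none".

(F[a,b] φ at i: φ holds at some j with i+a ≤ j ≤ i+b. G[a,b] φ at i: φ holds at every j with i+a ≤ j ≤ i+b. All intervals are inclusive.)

Scan j = 3,4,… for G[0,1] ((D ∨ B) ∨ C):
  j=3: fails
  j=4: holds
First hit at j=4, so smallest k = 4-3 = 1.

1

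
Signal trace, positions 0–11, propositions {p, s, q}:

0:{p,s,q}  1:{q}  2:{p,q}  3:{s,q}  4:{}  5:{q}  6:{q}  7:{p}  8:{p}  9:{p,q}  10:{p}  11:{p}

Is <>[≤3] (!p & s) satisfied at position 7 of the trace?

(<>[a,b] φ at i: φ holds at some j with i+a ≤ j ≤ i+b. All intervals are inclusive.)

Check (!p & s) at each j in [7,10]:
  j=7: false
  j=8: false
  j=9: false
  j=10: false
No position in the window satisfies it → formula fails.

No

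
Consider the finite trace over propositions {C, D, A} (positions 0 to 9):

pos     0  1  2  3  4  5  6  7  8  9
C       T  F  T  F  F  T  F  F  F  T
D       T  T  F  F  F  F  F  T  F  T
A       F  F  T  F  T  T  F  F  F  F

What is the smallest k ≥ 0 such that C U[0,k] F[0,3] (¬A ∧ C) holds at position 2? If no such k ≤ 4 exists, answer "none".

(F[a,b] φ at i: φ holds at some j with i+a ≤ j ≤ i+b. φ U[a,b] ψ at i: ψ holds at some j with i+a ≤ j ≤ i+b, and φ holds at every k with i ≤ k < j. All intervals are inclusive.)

none

Need earliest j ≥ 2 with F[0,3] (¬A ∧ C), and C at every k in [2,j-1].
  j=2: rhs fails.
  j=3: rhs fails.
  j=4: rhs fails.
  j=5: rhs fails.
  j=6: rhs holds but lhs fails at k=3.
No witness within the range → none.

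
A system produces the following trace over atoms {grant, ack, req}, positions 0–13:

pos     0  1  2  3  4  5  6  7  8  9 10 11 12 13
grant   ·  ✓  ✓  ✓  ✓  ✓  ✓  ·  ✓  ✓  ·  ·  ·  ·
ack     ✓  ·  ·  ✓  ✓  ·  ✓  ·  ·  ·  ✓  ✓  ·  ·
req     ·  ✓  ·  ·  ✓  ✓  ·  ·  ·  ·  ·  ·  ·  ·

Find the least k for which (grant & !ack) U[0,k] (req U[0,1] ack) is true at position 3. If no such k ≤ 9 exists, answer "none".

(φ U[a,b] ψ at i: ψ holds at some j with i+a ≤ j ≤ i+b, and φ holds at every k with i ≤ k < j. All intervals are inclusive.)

0

Need earliest j ≥ 3 with (req U[0,1] ack), and (grant & !ack) at every k in [3,j-1].
  j=3: rhs holds (empty prefix). k = 0.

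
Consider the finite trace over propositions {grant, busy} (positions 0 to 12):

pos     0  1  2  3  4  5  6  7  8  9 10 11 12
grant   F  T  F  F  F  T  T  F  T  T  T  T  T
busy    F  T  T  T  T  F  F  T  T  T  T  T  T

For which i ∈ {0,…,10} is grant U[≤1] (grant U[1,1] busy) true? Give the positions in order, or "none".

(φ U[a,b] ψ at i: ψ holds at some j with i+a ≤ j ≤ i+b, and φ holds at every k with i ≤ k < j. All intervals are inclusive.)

Evaluate at each i in [0,10]:
  i=0: ✗ (lhs fails at k=0 before rhs at j=1)
  i=1: ✓ (rhs at j=1)
  i=2: ✗ (no rhs in [2,3])
  i=3: ✗ (no rhs in [3,4])
  i=4: ✗ (no rhs in [4,5])
  i=5: ✓ (rhs at j=6; lhs holds on [5,5])
  i=6: ✓ (rhs at j=6)
  i=7: ✗ (lhs fails at k=7 before rhs at j=8)
  i=8: ✓ (rhs at j=8)
  i=9: ✓ (rhs at j=9)
  i=10: ✓ (rhs at j=10)

1, 5, 6, 8, 9, 10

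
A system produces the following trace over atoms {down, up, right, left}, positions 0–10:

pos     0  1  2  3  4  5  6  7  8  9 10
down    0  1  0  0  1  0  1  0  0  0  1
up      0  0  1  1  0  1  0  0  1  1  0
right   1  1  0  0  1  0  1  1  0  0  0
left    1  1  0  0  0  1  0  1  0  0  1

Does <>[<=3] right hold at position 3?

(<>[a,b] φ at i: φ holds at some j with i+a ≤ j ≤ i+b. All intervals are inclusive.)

Yes

Check right at each j in [3,6]:
  j=3: false
  j=4: true
  j=5: false
  j=6: true
Found at j=4 → formula holds.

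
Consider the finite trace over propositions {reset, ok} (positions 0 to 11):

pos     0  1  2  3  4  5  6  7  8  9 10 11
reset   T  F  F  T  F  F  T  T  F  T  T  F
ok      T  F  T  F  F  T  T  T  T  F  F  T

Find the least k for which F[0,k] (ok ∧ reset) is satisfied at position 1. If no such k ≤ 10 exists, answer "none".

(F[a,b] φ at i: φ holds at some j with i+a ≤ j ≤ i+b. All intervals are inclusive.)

Scan j = 1,2,… for (ok ∧ reset):
  j=1: fails
  j=2: fails
  j=3: fails
  j=4: fails
  j=5: fails
  j=6: holds
First hit at j=6, so smallest k = 6-1 = 5.

5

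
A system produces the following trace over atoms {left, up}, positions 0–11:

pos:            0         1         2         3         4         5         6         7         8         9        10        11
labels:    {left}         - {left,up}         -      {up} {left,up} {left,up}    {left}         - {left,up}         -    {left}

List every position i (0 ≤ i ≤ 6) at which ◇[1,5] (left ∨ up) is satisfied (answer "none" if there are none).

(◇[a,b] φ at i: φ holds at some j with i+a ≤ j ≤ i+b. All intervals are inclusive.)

Evaluate at each i in [0,6]:
  i=0: ✓ (witness j=2)
  i=1: ✓ (witness j=2)
  i=2: ✓ (witness j=4)
  i=3: ✓ (witness j=4)
  i=4: ✓ (witness j=5)
  i=5: ✓ (witness j=6)
  i=6: ✓ (witness j=7)

0, 1, 2, 3, 4, 5, 6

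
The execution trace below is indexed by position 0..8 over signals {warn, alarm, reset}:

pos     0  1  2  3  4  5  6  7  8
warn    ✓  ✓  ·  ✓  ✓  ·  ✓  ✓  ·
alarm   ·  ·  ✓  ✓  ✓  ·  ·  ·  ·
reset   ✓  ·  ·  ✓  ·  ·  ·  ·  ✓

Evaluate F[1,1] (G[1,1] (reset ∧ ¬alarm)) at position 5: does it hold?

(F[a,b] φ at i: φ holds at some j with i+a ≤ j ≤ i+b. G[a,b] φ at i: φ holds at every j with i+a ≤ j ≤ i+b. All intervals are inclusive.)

Check G[1,1] (reset ∧ ¬alarm) at each j in [6,6]:
  j=6: fails at 7
No position in the window satisfies it → formula fails.

Does not hold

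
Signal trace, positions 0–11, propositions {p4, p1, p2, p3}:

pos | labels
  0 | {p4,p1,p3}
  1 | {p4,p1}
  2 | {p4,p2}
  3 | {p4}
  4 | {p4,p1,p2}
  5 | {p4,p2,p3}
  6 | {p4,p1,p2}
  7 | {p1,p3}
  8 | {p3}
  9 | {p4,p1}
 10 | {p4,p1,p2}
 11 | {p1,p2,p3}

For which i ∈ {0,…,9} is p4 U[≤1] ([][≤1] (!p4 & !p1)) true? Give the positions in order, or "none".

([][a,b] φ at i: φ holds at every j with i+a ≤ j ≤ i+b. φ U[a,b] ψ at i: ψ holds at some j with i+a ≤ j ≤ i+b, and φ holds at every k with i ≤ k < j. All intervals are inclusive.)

Evaluate at each i in [0,9]:
  i=0: ✗ (no rhs in [0,1])
  i=1: ✗ (no rhs in [1,2])
  i=2: ✗ (no rhs in [2,3])
  i=3: ✗ (no rhs in [3,4])
  i=4: ✗ (no rhs in [4,5])
  i=5: ✗ (no rhs in [5,6])
  i=6: ✗ (no rhs in [6,7])
  i=7: ✗ (no rhs in [7,8])
  i=8: ✗ (no rhs in [8,9])
  i=9: ✗ (no rhs in [9,10])

none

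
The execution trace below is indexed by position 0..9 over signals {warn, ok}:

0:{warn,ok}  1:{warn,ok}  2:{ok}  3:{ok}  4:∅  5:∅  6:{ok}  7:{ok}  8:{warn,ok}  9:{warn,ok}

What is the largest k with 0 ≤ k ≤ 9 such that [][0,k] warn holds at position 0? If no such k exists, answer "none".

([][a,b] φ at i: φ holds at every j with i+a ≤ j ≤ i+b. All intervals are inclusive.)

warn must hold from j=0 onward; find where it first fails.
  j=0: holds
  j=1: holds
  j=2: fails
Holds on [0,1], so largest k = 1.

1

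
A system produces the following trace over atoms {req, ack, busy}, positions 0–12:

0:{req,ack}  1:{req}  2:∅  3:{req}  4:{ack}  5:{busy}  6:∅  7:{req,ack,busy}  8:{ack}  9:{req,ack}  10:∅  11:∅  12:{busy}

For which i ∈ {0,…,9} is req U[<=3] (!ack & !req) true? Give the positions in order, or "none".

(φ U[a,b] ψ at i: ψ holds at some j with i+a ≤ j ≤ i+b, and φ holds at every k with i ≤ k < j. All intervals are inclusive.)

Evaluate at each i in [0,9]:
  i=0: ✓ (rhs at j=2; lhs holds on [0,1])
  i=1: ✓ (rhs at j=2; lhs holds on [1,1])
  i=2: ✓ (rhs at j=2)
  i=3: ✗ (lhs fails at k=4 before rhs at j=5)
  i=4: ✗ (lhs fails at k=4 before rhs at j=5)
  i=5: ✓ (rhs at j=5)
  i=6: ✓ (rhs at j=6)
  i=7: ✗ (lhs fails at k=8 before rhs at j=10)
  i=8: ✗ (lhs fails at k=8 before rhs at j=10)
  i=9: ✓ (rhs at j=10; lhs holds on [9,9])

0, 1, 2, 5, 6, 9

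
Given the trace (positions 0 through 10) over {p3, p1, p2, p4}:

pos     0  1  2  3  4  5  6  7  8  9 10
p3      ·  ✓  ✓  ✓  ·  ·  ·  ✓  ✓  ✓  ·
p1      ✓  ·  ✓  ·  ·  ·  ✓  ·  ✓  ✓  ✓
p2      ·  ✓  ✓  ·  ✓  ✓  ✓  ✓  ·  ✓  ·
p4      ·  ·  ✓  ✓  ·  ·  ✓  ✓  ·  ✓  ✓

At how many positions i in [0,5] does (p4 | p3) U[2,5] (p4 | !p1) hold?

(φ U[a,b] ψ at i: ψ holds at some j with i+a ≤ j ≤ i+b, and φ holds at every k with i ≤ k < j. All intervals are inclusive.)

2

Evaluate at each i in [0,5]:
  i=0: ✗ (lhs fails at k=0 before rhs at j=2)
  i=1: ✓ (rhs at j=3; lhs holds on [1,2])
  i=2: ✓ (rhs at j=4; lhs holds on [2,3])
  i=3: ✗ (lhs fails at k=4 before rhs at j=5)
  i=4: ✗ (lhs fails at k=4 before rhs at j=6)
  i=5: ✗ (lhs fails at k=5 before rhs at j=7)
Positions where it holds: {1, 2} → 2.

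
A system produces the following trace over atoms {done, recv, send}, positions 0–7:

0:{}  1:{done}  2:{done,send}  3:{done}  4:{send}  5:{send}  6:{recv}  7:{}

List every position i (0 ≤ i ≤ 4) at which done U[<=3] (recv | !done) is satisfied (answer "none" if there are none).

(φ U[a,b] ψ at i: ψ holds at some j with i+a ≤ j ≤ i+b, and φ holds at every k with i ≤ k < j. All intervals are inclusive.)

0, 1, 2, 3, 4

Evaluate at each i in [0,4]:
  i=0: ✓ (rhs at j=0)
  i=1: ✓ (rhs at j=4; lhs holds on [1,3])
  i=2: ✓ (rhs at j=4; lhs holds on [2,3])
  i=3: ✓ (rhs at j=4; lhs holds on [3,3])
  i=4: ✓ (rhs at j=4)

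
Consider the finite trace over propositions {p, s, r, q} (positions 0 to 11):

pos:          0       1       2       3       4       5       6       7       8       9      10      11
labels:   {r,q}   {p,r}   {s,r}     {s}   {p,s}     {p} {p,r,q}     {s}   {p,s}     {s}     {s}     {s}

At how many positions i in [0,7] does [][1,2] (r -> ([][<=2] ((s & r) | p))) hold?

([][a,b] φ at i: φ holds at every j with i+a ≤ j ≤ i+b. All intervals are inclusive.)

Evaluate at each i in [0,7]:
  i=0: ✗ (fails at j=1)
  i=1: ✗ (fails at j=2)
  i=2: ✓ (all of [3,4])
  i=3: ✓ (all of [4,5])
  i=4: ✗ (fails at j=6)
  i=5: ✗ (fails at j=6)
  i=6: ✓ (all of [7,8])
  i=7: ✓ (all of [8,9])
Positions where it holds: {2, 3, 6, 7} → 4.

4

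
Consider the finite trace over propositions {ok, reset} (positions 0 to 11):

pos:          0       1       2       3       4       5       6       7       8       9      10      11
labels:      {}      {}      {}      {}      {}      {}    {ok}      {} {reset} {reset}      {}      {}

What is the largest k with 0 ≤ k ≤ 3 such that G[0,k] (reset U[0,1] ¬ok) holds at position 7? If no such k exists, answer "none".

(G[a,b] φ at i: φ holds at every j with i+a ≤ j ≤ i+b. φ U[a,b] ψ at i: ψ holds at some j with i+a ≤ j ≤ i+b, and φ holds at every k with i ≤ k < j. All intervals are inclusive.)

3

(reset U[0,1] ¬ok) must hold from j=7 onward; find where it first fails.
  j=7: holds
  j=8: holds
  j=9: holds
  j=10: holds
Holds through j=10; largest k = 3.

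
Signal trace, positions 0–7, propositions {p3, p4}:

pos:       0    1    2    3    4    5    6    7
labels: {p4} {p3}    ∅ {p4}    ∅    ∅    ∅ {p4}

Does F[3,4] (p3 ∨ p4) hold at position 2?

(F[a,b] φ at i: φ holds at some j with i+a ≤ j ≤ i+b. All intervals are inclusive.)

False

Check (p3 ∨ p4) at each j in [5,6]:
  j=5: false
  j=6: false
No position in the window satisfies it → formula fails.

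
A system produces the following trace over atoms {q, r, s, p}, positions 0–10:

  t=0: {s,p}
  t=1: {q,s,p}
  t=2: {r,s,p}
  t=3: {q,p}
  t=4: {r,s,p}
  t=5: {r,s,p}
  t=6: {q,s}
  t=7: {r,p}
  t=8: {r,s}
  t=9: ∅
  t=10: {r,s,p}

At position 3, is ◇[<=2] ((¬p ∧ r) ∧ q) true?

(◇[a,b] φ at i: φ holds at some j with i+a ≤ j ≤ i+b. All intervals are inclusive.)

Check ((¬p ∧ r) ∧ q) at each j in [3,5]:
  j=3: false
  j=4: false
  j=5: false
No position in the window satisfies it → formula fails.

Does not hold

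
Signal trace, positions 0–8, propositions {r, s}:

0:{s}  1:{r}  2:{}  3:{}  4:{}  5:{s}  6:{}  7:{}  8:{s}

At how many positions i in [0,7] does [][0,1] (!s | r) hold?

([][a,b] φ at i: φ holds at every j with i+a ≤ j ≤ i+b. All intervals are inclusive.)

4

Evaluate at each i in [0,7]:
  i=0: ✗ (fails at j=0)
  i=1: ✓ (all of [1,2])
  i=2: ✓ (all of [2,3])
  i=3: ✓ (all of [3,4])
  i=4: ✗ (fails at j=5)
  i=5: ✗ (fails at j=5)
  i=6: ✓ (all of [6,7])
  i=7: ✗ (fails at j=8)
Positions where it holds: {1, 2, 3, 6} → 4.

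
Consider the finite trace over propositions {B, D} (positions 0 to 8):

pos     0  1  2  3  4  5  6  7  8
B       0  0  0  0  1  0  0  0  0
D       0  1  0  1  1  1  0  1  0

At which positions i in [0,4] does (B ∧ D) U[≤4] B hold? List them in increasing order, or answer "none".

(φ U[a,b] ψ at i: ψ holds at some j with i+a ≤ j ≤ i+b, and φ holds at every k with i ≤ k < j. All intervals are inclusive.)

Evaluate at each i in [0,4]:
  i=0: ✗ (lhs fails at k=0 before rhs at j=4)
  i=1: ✗ (lhs fails at k=1 before rhs at j=4)
  i=2: ✗ (lhs fails at k=2 before rhs at j=4)
  i=3: ✗ (lhs fails at k=3 before rhs at j=4)
  i=4: ✓ (rhs at j=4)

4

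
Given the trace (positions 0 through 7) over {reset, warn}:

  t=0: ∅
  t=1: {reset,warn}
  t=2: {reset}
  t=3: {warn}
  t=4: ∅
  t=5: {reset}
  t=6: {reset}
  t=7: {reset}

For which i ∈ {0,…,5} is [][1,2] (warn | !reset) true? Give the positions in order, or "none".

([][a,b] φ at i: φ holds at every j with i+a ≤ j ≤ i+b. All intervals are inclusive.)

2

Evaluate at each i in [0,5]:
  i=0: ✗ (fails at j=2)
  i=1: ✗ (fails at j=2)
  i=2: ✓ (all of [3,4])
  i=3: ✗ (fails at j=5)
  i=4: ✗ (fails at j=5)
  i=5: ✗ (fails at j=6)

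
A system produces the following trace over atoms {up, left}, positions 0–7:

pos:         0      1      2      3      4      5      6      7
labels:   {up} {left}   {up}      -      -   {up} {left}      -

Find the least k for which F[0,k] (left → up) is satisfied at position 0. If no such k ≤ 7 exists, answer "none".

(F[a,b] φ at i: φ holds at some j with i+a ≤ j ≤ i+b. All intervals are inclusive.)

0

Scan j = 0,1,… for (left → up):
  j=0: holds
First hit at j=0, so smallest k = 0-0 = 0.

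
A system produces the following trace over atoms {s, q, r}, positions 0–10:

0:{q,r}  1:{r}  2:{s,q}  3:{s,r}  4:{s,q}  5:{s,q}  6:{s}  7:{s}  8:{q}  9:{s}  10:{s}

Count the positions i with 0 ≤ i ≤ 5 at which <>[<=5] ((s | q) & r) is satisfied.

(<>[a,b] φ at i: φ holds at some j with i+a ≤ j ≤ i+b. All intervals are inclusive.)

4

Evaluate at each i in [0,5]:
  i=0: ✓ (witness j=0)
  i=1: ✓ (witness j=3)
  i=2: ✓ (witness j=3)
  i=3: ✓ (witness j=3)
  i=4: ✗ (none in [4,9])
  i=5: ✗ (none in [5,10])
Positions where it holds: {0, 1, 2, 3} → 4.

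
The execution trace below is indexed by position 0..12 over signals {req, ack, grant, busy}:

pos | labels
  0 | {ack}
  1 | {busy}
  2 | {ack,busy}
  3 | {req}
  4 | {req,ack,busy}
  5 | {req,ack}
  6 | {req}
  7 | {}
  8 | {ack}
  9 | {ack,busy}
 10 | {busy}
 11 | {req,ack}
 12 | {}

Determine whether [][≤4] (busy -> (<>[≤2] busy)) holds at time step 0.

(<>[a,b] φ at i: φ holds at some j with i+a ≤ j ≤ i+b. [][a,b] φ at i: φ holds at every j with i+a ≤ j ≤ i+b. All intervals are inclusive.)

Holds

Check (busy -> (<>[≤2] busy)) at every j in [0,4]:
  j=0: antecedent false → ✓
  j=1: antecedent true; consequent holds (witness at 1) → ✓
  j=2: antecedent true; consequent holds (witness at 2) → ✓
  j=3: antecedent false → ✓
  j=4: antecedent true; consequent holds (witness at 4) → ✓
All positions satisfy it → formula holds.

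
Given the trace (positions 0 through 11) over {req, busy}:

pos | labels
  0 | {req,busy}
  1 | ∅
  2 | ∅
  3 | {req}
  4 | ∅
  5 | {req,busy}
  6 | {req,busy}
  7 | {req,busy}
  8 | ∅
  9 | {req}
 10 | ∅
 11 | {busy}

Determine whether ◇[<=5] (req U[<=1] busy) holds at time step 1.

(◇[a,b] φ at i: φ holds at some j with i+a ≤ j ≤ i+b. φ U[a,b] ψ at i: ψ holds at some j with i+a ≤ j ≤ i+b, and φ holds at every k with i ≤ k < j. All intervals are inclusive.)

Check (req U[<=1] busy) at each j in [1,6]:
  j=1: fails
  j=2: fails
  j=3: fails
  j=4: fails
  j=5: holds
  j=6: holds
Found at j=5 → formula holds.

True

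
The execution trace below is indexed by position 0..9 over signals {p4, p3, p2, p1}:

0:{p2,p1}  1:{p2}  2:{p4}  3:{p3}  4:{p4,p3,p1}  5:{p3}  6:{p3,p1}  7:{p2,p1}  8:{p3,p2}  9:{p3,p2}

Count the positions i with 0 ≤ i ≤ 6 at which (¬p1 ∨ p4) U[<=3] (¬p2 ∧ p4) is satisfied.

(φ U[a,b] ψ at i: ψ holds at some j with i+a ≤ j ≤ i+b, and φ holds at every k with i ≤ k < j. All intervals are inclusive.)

4

Evaluate at each i in [0,6]:
  i=0: ✗ (lhs fails at k=0 before rhs at j=2)
  i=1: ✓ (rhs at j=2; lhs holds on [1,1])
  i=2: ✓ (rhs at j=2)
  i=3: ✓ (rhs at j=4; lhs holds on [3,3])
  i=4: ✓ (rhs at j=4)
  i=5: ✗ (no rhs in [5,8])
  i=6: ✗ (no rhs in [6,9])
Positions where it holds: {1, 2, 3, 4} → 4.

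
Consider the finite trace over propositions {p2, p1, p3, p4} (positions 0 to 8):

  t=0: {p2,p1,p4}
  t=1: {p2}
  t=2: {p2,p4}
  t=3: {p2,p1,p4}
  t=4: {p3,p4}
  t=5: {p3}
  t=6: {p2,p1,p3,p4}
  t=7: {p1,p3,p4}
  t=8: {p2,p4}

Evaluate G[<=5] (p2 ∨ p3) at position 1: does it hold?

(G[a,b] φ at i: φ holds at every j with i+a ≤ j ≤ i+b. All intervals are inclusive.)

Yes

Check (p2 ∨ p3) at every j in [1,6]:
  j=1: true
  j=2: true
  j=3: true
  j=4: true
  j=5: true
  j=6: true
All positions satisfy it → formula holds.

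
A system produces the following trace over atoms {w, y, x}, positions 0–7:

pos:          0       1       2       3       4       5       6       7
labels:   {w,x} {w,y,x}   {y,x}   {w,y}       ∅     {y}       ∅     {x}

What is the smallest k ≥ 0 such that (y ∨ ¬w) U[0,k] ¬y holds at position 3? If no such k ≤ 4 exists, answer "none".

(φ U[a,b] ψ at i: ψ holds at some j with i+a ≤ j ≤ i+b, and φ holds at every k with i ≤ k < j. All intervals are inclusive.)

1

Need earliest j ≥ 3 with ¬y, and (y ∨ ¬w) at every k in [3,j-1].
  j=3: rhs fails.
  j=4: rhs holds; lhs holds on [3,3]. k = 1.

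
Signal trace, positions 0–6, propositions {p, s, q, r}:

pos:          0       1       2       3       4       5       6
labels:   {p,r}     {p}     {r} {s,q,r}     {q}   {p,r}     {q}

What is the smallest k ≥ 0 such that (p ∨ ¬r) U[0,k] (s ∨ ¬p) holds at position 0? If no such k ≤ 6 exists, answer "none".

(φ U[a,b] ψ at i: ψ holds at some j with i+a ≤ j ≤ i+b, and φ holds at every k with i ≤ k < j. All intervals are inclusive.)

2

Need earliest j ≥ 0 with (s ∨ ¬p), and (p ∨ ¬r) at every k in [0,j-1].
  j=0: rhs fails.
  j=1: rhs fails.
  j=2: rhs holds; lhs holds on [0,1]. k = 2.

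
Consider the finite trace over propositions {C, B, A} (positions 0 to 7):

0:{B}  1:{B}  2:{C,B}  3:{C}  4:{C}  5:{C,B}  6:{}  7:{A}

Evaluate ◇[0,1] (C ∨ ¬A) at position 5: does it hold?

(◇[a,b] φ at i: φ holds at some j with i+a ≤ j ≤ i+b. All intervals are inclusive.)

Check (C ∨ ¬A) at each j in [5,6]:
  j=5: true
  j=6: true
Found at j=5 → formula holds.

Yes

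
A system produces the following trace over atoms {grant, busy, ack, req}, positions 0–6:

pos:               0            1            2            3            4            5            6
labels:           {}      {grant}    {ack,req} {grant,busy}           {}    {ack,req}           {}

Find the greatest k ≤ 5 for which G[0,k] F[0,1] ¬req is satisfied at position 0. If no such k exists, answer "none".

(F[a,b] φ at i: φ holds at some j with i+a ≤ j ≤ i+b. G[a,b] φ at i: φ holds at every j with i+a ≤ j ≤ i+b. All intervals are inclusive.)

F[0,1] ¬req must hold from j=0 onward; find where it first fails.
  j=0: holds
  j=1: holds
  j=2: holds
  j=3: holds
  j=4: holds
  j=5: holds
Holds through j=5; largest k = 5.

5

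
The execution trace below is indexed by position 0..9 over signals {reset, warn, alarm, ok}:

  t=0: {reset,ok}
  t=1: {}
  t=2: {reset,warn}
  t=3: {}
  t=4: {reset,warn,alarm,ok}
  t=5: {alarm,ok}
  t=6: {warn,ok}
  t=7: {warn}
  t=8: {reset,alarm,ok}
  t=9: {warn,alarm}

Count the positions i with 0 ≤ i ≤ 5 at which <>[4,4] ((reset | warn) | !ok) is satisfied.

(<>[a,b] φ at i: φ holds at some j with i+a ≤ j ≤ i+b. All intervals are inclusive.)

Evaluate at each i in [0,5]:
  i=0: ✓ (witness j=4)
  i=1: ✗ (none in [5,5])
  i=2: ✓ (witness j=6)
  i=3: ✓ (witness j=7)
  i=4: ✓ (witness j=8)
  i=5: ✓ (witness j=9)
Positions where it holds: {0, 2, 3, 4, 5} → 5.

5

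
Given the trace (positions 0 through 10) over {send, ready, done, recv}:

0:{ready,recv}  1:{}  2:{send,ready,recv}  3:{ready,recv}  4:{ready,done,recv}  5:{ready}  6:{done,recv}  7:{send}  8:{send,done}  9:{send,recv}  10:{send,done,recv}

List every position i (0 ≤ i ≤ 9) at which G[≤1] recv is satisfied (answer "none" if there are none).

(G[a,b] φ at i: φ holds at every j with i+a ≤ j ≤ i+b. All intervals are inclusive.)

2, 3, 9

Evaluate at each i in [0,9]:
  i=0: ✗ (fails at j=1)
  i=1: ✗ (fails at j=1)
  i=2: ✓ (all of [2,3])
  i=3: ✓ (all of [3,4])
  i=4: ✗ (fails at j=5)
  i=5: ✗ (fails at j=5)
  i=6: ✗ (fails at j=7)
  i=7: ✗ (fails at j=7)
  i=8: ✗ (fails at j=8)
  i=9: ✓ (all of [9,10])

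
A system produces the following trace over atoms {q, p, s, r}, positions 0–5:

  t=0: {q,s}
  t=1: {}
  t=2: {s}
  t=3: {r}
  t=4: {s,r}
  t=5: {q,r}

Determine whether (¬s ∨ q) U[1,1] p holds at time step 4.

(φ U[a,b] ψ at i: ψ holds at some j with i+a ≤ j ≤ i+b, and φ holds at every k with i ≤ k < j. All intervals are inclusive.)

Need some j in [5,5] with p, and (¬s ∨ q) at every k in [4,j-1].
  j=5: p false.
No j in the window works → until fails.

No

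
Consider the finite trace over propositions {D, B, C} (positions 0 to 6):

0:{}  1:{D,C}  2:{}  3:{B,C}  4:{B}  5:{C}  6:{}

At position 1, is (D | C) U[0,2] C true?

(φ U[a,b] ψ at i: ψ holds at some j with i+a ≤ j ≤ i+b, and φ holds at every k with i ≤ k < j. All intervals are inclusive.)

Need some j in [1,3] with C, and (D | C) at every k in [1,j-1].
  j=1: C holds; no prefix to check → satisfied.

True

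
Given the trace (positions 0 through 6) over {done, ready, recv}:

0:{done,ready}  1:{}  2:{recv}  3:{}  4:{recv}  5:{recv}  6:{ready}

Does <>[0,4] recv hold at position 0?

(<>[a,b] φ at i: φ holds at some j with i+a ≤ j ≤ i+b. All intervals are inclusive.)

Holds

Check recv at each j in [0,4]:
  j=0: false
  j=1: false
  j=2: true
  j=3: false
  j=4: true
Found at j=2 → formula holds.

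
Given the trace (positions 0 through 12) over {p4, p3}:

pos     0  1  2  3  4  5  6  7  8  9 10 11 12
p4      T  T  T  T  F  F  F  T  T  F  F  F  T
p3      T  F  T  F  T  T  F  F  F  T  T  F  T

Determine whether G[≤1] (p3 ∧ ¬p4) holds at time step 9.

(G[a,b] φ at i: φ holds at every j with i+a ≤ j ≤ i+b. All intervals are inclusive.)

Yes

Check (p3 ∧ ¬p4) at every j in [9,10]:
  j=9: true
  j=10: true
All positions satisfy it → formula holds.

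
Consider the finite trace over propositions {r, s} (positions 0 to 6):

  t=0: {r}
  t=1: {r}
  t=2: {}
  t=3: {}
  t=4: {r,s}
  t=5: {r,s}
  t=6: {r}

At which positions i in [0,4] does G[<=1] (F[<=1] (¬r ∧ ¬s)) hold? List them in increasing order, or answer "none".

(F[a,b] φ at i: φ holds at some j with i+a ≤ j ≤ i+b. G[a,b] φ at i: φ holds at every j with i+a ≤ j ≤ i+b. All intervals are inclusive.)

1, 2

Evaluate at each i in [0,4]:
  i=0: ✗ (fails at j=0)
  i=1: ✓ (all of [1,2])
  i=2: ✓ (all of [2,3])
  i=3: ✗ (fails at j=4)
  i=4: ✗ (fails at j=4)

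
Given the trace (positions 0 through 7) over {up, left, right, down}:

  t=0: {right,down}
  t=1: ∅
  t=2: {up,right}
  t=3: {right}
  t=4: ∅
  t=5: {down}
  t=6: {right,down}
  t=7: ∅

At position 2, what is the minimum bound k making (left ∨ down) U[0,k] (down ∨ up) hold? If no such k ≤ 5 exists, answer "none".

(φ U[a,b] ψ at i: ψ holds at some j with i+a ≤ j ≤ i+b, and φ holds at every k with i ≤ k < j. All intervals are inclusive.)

0

Need earliest j ≥ 2 with (down ∨ up), and (left ∨ down) at every k in [2,j-1].
  j=2: rhs holds (empty prefix). k = 0.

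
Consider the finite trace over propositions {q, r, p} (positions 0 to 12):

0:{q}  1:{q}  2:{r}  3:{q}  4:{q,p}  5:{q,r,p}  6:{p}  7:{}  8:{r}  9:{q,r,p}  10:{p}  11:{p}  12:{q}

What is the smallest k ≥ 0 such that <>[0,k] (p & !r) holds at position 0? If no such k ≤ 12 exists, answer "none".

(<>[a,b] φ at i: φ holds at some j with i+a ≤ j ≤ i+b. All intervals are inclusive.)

4

Scan j = 0,1,… for (p & !r):
  j=0: fails
  j=1: fails
  j=2: fails
  j=3: fails
  j=4: holds
First hit at j=4, so smallest k = 4-0 = 4.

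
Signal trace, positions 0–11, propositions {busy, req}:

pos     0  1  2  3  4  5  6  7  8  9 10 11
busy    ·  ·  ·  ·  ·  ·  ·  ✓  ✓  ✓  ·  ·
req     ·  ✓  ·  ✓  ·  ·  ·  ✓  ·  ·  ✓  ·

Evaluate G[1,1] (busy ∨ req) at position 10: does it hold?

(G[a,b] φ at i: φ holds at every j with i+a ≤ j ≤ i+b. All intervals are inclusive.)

Check (busy ∨ req) at every j in [11,11]:
  j=11: false
Fails at j=11 → formula fails.

No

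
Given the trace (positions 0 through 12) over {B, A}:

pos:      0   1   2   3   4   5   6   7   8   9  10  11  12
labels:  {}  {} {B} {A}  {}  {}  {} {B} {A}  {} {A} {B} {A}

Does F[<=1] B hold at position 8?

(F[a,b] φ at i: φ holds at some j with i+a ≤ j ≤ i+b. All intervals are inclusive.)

No

Check B at each j in [8,9]:
  j=8: false
  j=9: false
No position in the window satisfies it → formula fails.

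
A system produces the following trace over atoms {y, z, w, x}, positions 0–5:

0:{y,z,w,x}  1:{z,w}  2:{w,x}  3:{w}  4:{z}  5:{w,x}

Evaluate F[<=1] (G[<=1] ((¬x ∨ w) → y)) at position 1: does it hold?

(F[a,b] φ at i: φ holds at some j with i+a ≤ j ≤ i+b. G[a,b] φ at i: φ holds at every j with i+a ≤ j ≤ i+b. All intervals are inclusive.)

Check G[<=1] ((¬x ∨ w) → y) at each j in [1,2]:
  j=1: fails at 1
  j=2: fails at 2
No position in the window satisfies it → formula fails.

False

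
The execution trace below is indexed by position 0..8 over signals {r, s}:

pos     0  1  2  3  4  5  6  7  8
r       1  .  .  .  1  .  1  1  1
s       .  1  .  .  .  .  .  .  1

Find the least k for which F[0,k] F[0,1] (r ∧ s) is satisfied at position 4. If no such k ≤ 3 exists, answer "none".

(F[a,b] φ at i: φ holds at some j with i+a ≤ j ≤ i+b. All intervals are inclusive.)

3

Scan j = 4,5,… for F[0,1] (r ∧ s):
  j=4: fails
  j=5: fails
  j=6: fails
  j=7: holds
First hit at j=7, so smallest k = 7-4 = 3.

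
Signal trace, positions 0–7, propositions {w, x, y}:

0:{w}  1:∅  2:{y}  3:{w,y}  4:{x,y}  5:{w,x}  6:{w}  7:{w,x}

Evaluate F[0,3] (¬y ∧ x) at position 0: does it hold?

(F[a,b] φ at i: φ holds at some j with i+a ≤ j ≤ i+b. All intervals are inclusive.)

False

Check (¬y ∧ x) at each j in [0,3]:
  j=0: false
  j=1: false
  j=2: false
  j=3: false
No position in the window satisfies it → formula fails.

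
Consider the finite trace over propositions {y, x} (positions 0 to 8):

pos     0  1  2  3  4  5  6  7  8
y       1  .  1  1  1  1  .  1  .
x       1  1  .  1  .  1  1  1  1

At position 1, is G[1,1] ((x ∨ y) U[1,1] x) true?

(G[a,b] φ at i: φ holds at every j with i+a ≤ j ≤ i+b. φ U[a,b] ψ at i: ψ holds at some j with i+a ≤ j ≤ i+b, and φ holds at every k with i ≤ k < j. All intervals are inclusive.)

Check ((x ∨ y) U[1,1] x) at every j in [2,2]:
  j=2: holds
All positions satisfy it → formula holds.

Yes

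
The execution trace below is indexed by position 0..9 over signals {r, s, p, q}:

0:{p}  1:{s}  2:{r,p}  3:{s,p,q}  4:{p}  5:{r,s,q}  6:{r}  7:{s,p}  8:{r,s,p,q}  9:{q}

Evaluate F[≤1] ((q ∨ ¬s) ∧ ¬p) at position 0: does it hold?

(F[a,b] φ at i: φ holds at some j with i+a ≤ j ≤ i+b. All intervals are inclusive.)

False

Check ((q ∨ ¬s) ∧ ¬p) at each j in [0,1]:
  j=0: false
  j=1: false
No position in the window satisfies it → formula fails.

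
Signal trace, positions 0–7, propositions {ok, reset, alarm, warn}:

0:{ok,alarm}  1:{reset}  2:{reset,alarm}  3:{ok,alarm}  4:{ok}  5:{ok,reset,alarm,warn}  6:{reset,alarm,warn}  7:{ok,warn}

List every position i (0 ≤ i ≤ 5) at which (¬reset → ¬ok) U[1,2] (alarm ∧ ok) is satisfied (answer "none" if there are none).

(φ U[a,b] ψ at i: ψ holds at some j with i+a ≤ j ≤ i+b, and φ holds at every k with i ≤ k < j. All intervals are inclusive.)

1, 2

Evaluate at each i in [0,5]:
  i=0: ✗ (no rhs in [1,2])
  i=1: ✓ (rhs at j=3; lhs holds on [1,2])
  i=2: ✓ (rhs at j=3; lhs holds on [2,2])
  i=3: ✗ (lhs fails at k=3 before rhs at j=5)
  i=4: ✗ (lhs fails at k=4 before rhs at j=5)
  i=5: ✗ (no rhs in [6,7])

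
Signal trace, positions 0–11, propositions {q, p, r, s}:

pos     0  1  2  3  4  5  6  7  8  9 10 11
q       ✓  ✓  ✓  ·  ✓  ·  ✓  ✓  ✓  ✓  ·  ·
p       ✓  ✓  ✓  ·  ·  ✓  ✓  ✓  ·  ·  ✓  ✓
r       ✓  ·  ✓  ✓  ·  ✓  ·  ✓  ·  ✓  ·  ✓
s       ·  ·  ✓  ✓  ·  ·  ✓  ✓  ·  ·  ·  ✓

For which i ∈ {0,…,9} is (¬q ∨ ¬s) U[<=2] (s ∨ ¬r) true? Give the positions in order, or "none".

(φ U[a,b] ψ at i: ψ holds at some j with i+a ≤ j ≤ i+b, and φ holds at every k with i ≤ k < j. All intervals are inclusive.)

Evaluate at each i in [0,9]:
  i=0: ✓ (rhs at j=1; lhs holds on [0,0])
  i=1: ✓ (rhs at j=1)
  i=2: ✓ (rhs at j=2)
  i=3: ✓ (rhs at j=3)
  i=4: ✓ (rhs at j=4)
  i=5: ✓ (rhs at j=6; lhs holds on [5,5])
  i=6: ✓ (rhs at j=6)
  i=7: ✓ (rhs at j=7)
  i=8: ✓ (rhs at j=8)
  i=9: ✓ (rhs at j=10; lhs holds on [9,9])

0, 1, 2, 3, 4, 5, 6, 7, 8, 9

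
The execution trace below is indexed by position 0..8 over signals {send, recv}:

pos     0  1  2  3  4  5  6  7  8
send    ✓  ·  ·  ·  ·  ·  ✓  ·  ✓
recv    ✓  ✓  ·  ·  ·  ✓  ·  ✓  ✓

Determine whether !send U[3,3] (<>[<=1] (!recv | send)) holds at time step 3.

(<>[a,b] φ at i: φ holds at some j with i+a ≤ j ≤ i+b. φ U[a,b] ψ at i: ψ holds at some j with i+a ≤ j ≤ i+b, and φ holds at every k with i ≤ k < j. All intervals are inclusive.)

Need some j in [6,6] with <>[<=1] (!recv | send), and !send at every k in [3,j-1].
  j=6: <>[<=1] (!recv | send) holds; !send holds at every k in [3,5] → satisfied.

Holds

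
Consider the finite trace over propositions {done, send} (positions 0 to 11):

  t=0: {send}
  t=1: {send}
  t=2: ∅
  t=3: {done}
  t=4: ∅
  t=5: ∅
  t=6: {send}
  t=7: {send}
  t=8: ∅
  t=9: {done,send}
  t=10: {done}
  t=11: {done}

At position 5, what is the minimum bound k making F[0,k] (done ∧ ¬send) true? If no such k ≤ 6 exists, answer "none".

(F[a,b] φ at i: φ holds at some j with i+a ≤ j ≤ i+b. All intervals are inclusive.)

Scan j = 5,6,… for (done ∧ ¬send):
  j=5: fails
  j=6: fails
  j=7: fails
  j=8: fails
  j=9: fails
  j=10: holds
First hit at j=10, so smallest k = 10-5 = 5.

5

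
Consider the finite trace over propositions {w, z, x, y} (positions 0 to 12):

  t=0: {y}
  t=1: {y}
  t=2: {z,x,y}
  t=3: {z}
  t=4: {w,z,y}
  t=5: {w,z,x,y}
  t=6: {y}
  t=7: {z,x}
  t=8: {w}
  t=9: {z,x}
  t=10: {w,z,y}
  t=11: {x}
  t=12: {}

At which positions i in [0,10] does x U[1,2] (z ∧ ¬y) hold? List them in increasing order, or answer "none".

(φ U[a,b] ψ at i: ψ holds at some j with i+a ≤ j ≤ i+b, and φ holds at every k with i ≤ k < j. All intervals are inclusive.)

Evaluate at each i in [0,10]:
  i=0: ✗ (no rhs in [1,2])
  i=1: ✗ (lhs fails at k=1 before rhs at j=3)
  i=2: ✓ (rhs at j=3; lhs holds on [2,2])
  i=3: ✗ (no rhs in [4,5])
  i=4: ✗ (no rhs in [5,6])
  i=5: ✗ (lhs fails at k=6 before rhs at j=7)
  i=6: ✗ (lhs fails at k=6 before rhs at j=7)
  i=7: ✗ (lhs fails at k=8 before rhs at j=9)
  i=8: ✗ (lhs fails at k=8 before rhs at j=9)
  i=9: ✗ (no rhs in [10,11])
  i=10: ✗ (no rhs in [11,12])

2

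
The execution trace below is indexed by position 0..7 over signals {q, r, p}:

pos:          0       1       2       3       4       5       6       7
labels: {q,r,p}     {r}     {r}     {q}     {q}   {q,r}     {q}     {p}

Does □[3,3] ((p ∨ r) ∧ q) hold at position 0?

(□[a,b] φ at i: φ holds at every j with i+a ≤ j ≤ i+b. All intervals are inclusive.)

Check ((p ∨ r) ∧ q) at every j in [3,3]:
  j=3: false
Fails at j=3 → formula fails.

False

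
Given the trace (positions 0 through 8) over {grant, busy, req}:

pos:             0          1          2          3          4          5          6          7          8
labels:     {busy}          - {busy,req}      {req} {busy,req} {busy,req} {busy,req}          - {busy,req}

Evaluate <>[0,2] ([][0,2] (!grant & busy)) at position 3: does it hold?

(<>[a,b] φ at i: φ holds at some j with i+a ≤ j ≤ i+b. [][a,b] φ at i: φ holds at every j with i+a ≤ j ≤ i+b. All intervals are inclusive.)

Check [][0,2] (!grant & busy) at each j in [3,5]:
  j=3: fails at 3
  j=4: holds on [4,6]
  j=5: fails at 7
Found at j=4 → formula holds.

Holds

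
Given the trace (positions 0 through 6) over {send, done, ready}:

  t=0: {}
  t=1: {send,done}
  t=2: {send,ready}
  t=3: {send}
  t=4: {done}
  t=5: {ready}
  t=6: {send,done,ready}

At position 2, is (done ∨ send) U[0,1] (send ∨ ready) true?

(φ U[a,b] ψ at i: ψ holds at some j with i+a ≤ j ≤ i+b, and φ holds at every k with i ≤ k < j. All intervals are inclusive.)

Holds

Need some j in [2,3] with (send ∨ ready), and (done ∨ send) at every k in [2,j-1].
  j=2: (send ∨ ready) holds; no prefix to check → satisfied.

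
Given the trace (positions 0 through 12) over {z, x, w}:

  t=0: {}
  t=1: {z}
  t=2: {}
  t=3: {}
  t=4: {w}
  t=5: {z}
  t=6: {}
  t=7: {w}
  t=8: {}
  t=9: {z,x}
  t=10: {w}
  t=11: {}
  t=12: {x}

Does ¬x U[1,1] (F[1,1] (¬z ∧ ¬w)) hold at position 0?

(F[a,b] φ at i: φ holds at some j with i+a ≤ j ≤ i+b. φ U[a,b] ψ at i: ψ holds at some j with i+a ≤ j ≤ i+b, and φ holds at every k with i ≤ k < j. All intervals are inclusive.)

Holds

Need some j in [1,1] with F[1,1] (¬z ∧ ¬w), and ¬x at every k in [0,j-1].
  j=1: F[1,1] (¬z ∧ ¬w) holds; ¬x holds at every k in [0,0] → satisfied.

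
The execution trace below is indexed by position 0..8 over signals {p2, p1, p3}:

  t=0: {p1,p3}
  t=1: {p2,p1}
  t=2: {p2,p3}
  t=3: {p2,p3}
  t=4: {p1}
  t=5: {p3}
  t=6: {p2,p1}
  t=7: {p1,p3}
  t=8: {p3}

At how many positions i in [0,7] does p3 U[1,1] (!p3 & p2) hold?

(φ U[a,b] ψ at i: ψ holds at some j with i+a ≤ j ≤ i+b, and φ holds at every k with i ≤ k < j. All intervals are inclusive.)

2

Evaluate at each i in [0,7]:
  i=0: ✓ (rhs at j=1; lhs holds on [0,0])
  i=1: ✗ (no rhs in [2,2])
  i=2: ✗ (no rhs in [3,3])
  i=3: ✗ (no rhs in [4,4])
  i=4: ✗ (no rhs in [5,5])
  i=5: ✓ (rhs at j=6; lhs holds on [5,5])
  i=6: ✗ (no rhs in [7,7])
  i=7: ✗ (no rhs in [8,8])
Positions where it holds: {0, 5} → 2.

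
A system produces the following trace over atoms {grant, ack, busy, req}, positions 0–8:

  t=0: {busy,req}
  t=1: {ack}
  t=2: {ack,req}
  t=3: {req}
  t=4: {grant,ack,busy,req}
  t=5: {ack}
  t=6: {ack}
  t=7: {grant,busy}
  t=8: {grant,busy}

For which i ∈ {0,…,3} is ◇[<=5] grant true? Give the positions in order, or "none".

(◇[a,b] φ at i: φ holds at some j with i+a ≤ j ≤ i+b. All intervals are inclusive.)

Evaluate at each i in [0,3]:
  i=0: ✓ (witness j=4)
  i=1: ✓ (witness j=4)
  i=2: ✓ (witness j=4)
  i=3: ✓ (witness j=4)

0, 1, 2, 3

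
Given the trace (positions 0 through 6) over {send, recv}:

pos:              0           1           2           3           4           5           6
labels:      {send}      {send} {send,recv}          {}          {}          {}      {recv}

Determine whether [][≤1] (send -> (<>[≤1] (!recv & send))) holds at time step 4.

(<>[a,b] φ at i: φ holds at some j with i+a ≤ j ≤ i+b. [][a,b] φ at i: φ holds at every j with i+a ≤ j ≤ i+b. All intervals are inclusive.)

Check (send -> (<>[≤1] (!recv & send))) at every j in [4,5]:
  j=4: antecedent false → ✓
  j=5: antecedent false → ✓
All positions satisfy it → formula holds.

Holds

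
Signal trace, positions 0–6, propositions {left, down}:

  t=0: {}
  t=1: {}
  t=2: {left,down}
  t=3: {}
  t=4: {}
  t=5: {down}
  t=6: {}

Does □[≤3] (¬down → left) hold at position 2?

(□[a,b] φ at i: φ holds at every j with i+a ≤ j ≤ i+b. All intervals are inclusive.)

Check (¬down → left) at every j in [2,5]:
  j=2: antecedent false → ✓
  j=3: antecedent true; consequent false → ✗
  j=4: antecedent true; consequent false → ✗
  j=5: antecedent false → ✓
Fails at j=3 → formula fails.

Does not hold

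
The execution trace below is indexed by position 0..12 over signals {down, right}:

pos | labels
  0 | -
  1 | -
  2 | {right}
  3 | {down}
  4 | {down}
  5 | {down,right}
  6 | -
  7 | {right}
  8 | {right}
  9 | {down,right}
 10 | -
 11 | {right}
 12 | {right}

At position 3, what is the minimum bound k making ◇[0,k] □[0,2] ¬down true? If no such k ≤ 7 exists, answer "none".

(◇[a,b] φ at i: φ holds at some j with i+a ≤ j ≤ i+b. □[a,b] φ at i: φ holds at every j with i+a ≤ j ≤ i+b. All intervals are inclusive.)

Scan j = 3,4,… for □[0,2] ¬down:
  j=3: fails
  j=4: fails
  j=5: fails
  j=6: holds
First hit at j=6, so smallest k = 6-3 = 3.

3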